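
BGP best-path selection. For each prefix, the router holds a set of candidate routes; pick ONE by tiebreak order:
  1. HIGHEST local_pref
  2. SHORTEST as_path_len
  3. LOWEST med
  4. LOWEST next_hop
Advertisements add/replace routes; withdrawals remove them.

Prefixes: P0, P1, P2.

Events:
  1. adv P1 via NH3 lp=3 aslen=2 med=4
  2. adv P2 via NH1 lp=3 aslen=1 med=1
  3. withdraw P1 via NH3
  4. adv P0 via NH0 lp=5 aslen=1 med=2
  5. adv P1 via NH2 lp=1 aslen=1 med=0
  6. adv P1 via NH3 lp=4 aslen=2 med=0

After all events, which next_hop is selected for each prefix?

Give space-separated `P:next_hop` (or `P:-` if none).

Answer: P0:NH0 P1:NH3 P2:NH1

Derivation:
Op 1: best P0=- P1=NH3 P2=-
Op 2: best P0=- P1=NH3 P2=NH1
Op 3: best P0=- P1=- P2=NH1
Op 4: best P0=NH0 P1=- P2=NH1
Op 5: best P0=NH0 P1=NH2 P2=NH1
Op 6: best P0=NH0 P1=NH3 P2=NH1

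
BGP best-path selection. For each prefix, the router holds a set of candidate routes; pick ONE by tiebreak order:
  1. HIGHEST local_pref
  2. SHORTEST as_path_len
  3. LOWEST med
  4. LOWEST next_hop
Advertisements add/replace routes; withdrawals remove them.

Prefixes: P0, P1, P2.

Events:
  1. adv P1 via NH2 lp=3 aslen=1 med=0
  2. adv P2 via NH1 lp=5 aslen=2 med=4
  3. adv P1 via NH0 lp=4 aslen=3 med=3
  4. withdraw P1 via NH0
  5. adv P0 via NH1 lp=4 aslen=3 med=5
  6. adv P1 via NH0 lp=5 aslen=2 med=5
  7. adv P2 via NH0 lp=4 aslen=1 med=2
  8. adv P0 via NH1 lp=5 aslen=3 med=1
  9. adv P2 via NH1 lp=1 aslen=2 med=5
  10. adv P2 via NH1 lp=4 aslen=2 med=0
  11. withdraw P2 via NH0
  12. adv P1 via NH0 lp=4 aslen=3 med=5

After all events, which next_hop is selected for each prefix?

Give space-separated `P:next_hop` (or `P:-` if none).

Answer: P0:NH1 P1:NH0 P2:NH1

Derivation:
Op 1: best P0=- P1=NH2 P2=-
Op 2: best P0=- P1=NH2 P2=NH1
Op 3: best P0=- P1=NH0 P2=NH1
Op 4: best P0=- P1=NH2 P2=NH1
Op 5: best P0=NH1 P1=NH2 P2=NH1
Op 6: best P0=NH1 P1=NH0 P2=NH1
Op 7: best P0=NH1 P1=NH0 P2=NH1
Op 8: best P0=NH1 P1=NH0 P2=NH1
Op 9: best P0=NH1 P1=NH0 P2=NH0
Op 10: best P0=NH1 P1=NH0 P2=NH0
Op 11: best P0=NH1 P1=NH0 P2=NH1
Op 12: best P0=NH1 P1=NH0 P2=NH1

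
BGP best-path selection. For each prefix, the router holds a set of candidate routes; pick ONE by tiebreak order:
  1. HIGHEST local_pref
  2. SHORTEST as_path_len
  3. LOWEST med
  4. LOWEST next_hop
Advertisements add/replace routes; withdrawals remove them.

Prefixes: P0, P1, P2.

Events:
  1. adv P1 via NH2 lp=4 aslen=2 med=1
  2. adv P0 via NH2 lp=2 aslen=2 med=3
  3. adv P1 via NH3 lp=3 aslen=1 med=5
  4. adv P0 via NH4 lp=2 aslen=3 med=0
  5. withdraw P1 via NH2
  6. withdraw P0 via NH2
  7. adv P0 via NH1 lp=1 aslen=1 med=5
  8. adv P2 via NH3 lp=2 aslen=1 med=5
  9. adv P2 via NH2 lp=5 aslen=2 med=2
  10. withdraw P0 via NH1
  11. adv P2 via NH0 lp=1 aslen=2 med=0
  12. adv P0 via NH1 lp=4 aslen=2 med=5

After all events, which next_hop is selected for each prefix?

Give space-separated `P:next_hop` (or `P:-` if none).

Answer: P0:NH1 P1:NH3 P2:NH2

Derivation:
Op 1: best P0=- P1=NH2 P2=-
Op 2: best P0=NH2 P1=NH2 P2=-
Op 3: best P0=NH2 P1=NH2 P2=-
Op 4: best P0=NH2 P1=NH2 P2=-
Op 5: best P0=NH2 P1=NH3 P2=-
Op 6: best P0=NH4 P1=NH3 P2=-
Op 7: best P0=NH4 P1=NH3 P2=-
Op 8: best P0=NH4 P1=NH3 P2=NH3
Op 9: best P0=NH4 P1=NH3 P2=NH2
Op 10: best P0=NH4 P1=NH3 P2=NH2
Op 11: best P0=NH4 P1=NH3 P2=NH2
Op 12: best P0=NH1 P1=NH3 P2=NH2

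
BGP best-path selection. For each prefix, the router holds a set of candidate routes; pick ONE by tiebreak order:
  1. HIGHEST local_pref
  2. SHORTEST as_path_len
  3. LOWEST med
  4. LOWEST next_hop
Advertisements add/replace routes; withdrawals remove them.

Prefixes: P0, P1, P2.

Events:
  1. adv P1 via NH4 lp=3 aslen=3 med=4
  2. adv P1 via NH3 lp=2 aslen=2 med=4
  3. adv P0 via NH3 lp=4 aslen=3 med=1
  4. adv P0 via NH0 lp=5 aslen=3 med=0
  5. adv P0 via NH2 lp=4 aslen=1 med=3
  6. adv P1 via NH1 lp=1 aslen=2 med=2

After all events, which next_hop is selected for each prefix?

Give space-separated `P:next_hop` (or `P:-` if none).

Answer: P0:NH0 P1:NH4 P2:-

Derivation:
Op 1: best P0=- P1=NH4 P2=-
Op 2: best P0=- P1=NH4 P2=-
Op 3: best P0=NH3 P1=NH4 P2=-
Op 4: best P0=NH0 P1=NH4 P2=-
Op 5: best P0=NH0 P1=NH4 P2=-
Op 6: best P0=NH0 P1=NH4 P2=-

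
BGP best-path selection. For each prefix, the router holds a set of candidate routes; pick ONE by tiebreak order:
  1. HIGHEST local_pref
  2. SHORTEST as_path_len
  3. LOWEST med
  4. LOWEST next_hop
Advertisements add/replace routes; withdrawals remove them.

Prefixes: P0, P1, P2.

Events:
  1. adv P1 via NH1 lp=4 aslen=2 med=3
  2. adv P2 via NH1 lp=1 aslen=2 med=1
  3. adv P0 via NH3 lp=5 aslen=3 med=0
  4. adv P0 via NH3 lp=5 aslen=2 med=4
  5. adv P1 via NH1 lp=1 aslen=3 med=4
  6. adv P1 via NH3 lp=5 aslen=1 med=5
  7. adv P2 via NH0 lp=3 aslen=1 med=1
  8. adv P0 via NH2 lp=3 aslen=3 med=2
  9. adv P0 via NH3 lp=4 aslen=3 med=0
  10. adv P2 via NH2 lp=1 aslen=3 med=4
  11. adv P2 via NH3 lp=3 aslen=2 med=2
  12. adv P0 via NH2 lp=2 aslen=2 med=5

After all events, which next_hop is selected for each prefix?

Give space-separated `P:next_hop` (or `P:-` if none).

Op 1: best P0=- P1=NH1 P2=-
Op 2: best P0=- P1=NH1 P2=NH1
Op 3: best P0=NH3 P1=NH1 P2=NH1
Op 4: best P0=NH3 P1=NH1 P2=NH1
Op 5: best P0=NH3 P1=NH1 P2=NH1
Op 6: best P0=NH3 P1=NH3 P2=NH1
Op 7: best P0=NH3 P1=NH3 P2=NH0
Op 8: best P0=NH3 P1=NH3 P2=NH0
Op 9: best P0=NH3 P1=NH3 P2=NH0
Op 10: best P0=NH3 P1=NH3 P2=NH0
Op 11: best P0=NH3 P1=NH3 P2=NH0
Op 12: best P0=NH3 P1=NH3 P2=NH0

Answer: P0:NH3 P1:NH3 P2:NH0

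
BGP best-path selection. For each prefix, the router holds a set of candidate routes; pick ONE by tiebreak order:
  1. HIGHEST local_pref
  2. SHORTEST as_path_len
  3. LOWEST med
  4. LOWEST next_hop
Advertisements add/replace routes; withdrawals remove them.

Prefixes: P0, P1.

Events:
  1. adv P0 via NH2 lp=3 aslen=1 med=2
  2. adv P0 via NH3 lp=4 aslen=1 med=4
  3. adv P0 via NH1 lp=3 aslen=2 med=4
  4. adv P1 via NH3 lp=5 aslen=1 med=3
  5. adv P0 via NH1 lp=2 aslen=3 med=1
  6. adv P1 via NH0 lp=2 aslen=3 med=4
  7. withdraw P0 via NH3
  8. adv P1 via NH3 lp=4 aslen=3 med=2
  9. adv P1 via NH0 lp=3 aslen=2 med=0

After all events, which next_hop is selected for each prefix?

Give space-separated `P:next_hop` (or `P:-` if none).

Op 1: best P0=NH2 P1=-
Op 2: best P0=NH3 P1=-
Op 3: best P0=NH3 P1=-
Op 4: best P0=NH3 P1=NH3
Op 5: best P0=NH3 P1=NH3
Op 6: best P0=NH3 P1=NH3
Op 7: best P0=NH2 P1=NH3
Op 8: best P0=NH2 P1=NH3
Op 9: best P0=NH2 P1=NH3

Answer: P0:NH2 P1:NH3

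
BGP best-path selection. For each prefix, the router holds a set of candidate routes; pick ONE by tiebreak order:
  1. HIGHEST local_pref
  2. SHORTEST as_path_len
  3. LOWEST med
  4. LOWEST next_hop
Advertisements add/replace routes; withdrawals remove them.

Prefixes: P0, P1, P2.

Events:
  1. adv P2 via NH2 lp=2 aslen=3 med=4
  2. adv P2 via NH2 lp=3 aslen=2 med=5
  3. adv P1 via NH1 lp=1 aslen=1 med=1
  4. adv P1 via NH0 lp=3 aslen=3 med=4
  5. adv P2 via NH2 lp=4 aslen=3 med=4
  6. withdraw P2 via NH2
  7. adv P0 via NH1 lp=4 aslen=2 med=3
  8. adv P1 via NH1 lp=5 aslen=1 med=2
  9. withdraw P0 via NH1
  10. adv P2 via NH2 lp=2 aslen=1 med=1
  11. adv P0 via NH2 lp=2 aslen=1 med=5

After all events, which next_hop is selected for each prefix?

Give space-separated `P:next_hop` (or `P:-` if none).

Op 1: best P0=- P1=- P2=NH2
Op 2: best P0=- P1=- P2=NH2
Op 3: best P0=- P1=NH1 P2=NH2
Op 4: best P0=- P1=NH0 P2=NH2
Op 5: best P0=- P1=NH0 P2=NH2
Op 6: best P0=- P1=NH0 P2=-
Op 7: best P0=NH1 P1=NH0 P2=-
Op 8: best P0=NH1 P1=NH1 P2=-
Op 9: best P0=- P1=NH1 P2=-
Op 10: best P0=- P1=NH1 P2=NH2
Op 11: best P0=NH2 P1=NH1 P2=NH2

Answer: P0:NH2 P1:NH1 P2:NH2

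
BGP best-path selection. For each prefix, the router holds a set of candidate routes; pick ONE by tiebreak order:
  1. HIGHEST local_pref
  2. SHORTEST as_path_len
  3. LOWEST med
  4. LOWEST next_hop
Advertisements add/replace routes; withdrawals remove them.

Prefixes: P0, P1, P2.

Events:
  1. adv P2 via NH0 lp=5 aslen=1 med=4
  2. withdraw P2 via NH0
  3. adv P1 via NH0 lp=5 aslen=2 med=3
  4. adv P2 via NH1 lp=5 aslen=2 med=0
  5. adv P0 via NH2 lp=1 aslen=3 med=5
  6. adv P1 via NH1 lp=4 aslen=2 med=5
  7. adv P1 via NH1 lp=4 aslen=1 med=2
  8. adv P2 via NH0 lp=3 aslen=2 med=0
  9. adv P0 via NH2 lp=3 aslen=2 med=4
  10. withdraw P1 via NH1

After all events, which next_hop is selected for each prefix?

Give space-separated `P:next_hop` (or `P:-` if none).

Op 1: best P0=- P1=- P2=NH0
Op 2: best P0=- P1=- P2=-
Op 3: best P0=- P1=NH0 P2=-
Op 4: best P0=- P1=NH0 P2=NH1
Op 5: best P0=NH2 P1=NH0 P2=NH1
Op 6: best P0=NH2 P1=NH0 P2=NH1
Op 7: best P0=NH2 P1=NH0 P2=NH1
Op 8: best P0=NH2 P1=NH0 P2=NH1
Op 9: best P0=NH2 P1=NH0 P2=NH1
Op 10: best P0=NH2 P1=NH0 P2=NH1

Answer: P0:NH2 P1:NH0 P2:NH1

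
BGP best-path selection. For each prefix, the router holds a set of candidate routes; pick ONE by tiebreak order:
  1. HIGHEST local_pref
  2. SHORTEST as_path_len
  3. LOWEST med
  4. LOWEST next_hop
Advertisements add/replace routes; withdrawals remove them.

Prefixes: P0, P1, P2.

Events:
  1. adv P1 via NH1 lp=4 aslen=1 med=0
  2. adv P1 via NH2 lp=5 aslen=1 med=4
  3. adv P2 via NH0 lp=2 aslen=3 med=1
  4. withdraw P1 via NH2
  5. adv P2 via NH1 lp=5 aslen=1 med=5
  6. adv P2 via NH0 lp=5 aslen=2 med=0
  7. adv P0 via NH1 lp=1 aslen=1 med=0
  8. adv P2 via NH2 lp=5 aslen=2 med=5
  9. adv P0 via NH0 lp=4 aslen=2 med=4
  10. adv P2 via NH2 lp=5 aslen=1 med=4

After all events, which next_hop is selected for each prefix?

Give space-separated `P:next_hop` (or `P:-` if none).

Op 1: best P0=- P1=NH1 P2=-
Op 2: best P0=- P1=NH2 P2=-
Op 3: best P0=- P1=NH2 P2=NH0
Op 4: best P0=- P1=NH1 P2=NH0
Op 5: best P0=- P1=NH1 P2=NH1
Op 6: best P0=- P1=NH1 P2=NH1
Op 7: best P0=NH1 P1=NH1 P2=NH1
Op 8: best P0=NH1 P1=NH1 P2=NH1
Op 9: best P0=NH0 P1=NH1 P2=NH1
Op 10: best P0=NH0 P1=NH1 P2=NH2

Answer: P0:NH0 P1:NH1 P2:NH2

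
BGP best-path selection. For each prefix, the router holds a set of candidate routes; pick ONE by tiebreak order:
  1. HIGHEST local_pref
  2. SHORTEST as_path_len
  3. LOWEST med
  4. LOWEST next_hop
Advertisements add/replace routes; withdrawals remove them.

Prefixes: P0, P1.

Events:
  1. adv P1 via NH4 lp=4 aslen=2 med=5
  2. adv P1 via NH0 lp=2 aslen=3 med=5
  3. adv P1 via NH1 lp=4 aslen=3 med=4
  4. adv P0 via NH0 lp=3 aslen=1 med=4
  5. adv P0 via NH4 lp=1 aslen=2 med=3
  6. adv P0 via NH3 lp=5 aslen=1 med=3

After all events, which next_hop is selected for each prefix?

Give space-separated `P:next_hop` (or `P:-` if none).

Op 1: best P0=- P1=NH4
Op 2: best P0=- P1=NH4
Op 3: best P0=- P1=NH4
Op 4: best P0=NH0 P1=NH4
Op 5: best P0=NH0 P1=NH4
Op 6: best P0=NH3 P1=NH4

Answer: P0:NH3 P1:NH4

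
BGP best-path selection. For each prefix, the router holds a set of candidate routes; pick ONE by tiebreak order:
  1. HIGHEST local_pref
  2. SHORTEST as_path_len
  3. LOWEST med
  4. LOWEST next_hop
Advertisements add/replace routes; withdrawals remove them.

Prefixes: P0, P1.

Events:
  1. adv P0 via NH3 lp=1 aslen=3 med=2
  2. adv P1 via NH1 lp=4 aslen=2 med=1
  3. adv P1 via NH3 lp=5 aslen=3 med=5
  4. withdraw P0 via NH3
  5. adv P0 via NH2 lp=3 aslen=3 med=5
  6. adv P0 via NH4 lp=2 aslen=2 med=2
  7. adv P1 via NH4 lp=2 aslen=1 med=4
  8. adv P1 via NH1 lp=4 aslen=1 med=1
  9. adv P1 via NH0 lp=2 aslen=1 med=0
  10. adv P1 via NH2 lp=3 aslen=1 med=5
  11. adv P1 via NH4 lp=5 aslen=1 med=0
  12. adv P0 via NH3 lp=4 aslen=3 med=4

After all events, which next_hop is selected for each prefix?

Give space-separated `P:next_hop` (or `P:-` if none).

Op 1: best P0=NH3 P1=-
Op 2: best P0=NH3 P1=NH1
Op 3: best P0=NH3 P1=NH3
Op 4: best P0=- P1=NH3
Op 5: best P0=NH2 P1=NH3
Op 6: best P0=NH2 P1=NH3
Op 7: best P0=NH2 P1=NH3
Op 8: best P0=NH2 P1=NH3
Op 9: best P0=NH2 P1=NH3
Op 10: best P0=NH2 P1=NH3
Op 11: best P0=NH2 P1=NH4
Op 12: best P0=NH3 P1=NH4

Answer: P0:NH3 P1:NH4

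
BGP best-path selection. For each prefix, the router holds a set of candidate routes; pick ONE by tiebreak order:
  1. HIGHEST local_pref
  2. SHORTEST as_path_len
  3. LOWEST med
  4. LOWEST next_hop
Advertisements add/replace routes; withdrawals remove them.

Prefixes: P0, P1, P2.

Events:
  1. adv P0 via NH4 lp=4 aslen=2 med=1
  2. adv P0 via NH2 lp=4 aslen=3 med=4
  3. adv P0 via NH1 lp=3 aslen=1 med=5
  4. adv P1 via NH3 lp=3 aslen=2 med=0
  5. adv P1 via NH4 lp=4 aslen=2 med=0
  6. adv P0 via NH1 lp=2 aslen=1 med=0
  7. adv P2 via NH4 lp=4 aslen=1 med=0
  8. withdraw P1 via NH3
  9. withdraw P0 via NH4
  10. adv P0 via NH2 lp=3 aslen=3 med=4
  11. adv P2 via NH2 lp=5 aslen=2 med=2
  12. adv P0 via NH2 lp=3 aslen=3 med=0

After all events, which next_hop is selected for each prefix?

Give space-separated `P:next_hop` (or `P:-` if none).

Answer: P0:NH2 P1:NH4 P2:NH2

Derivation:
Op 1: best P0=NH4 P1=- P2=-
Op 2: best P0=NH4 P1=- P2=-
Op 3: best P0=NH4 P1=- P2=-
Op 4: best P0=NH4 P1=NH3 P2=-
Op 5: best P0=NH4 P1=NH4 P2=-
Op 6: best P0=NH4 P1=NH4 P2=-
Op 7: best P0=NH4 P1=NH4 P2=NH4
Op 8: best P0=NH4 P1=NH4 P2=NH4
Op 9: best P0=NH2 P1=NH4 P2=NH4
Op 10: best P0=NH2 P1=NH4 P2=NH4
Op 11: best P0=NH2 P1=NH4 P2=NH2
Op 12: best P0=NH2 P1=NH4 P2=NH2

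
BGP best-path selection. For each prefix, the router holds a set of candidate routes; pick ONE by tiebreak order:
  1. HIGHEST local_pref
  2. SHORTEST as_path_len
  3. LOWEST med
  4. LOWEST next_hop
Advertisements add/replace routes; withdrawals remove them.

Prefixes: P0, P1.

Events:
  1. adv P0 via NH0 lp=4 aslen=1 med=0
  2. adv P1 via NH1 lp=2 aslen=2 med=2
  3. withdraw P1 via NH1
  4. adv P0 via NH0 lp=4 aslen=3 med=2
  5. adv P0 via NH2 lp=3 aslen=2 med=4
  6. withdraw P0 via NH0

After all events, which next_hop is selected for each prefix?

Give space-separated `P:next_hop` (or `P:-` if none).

Answer: P0:NH2 P1:-

Derivation:
Op 1: best P0=NH0 P1=-
Op 2: best P0=NH0 P1=NH1
Op 3: best P0=NH0 P1=-
Op 4: best P0=NH0 P1=-
Op 5: best P0=NH0 P1=-
Op 6: best P0=NH2 P1=-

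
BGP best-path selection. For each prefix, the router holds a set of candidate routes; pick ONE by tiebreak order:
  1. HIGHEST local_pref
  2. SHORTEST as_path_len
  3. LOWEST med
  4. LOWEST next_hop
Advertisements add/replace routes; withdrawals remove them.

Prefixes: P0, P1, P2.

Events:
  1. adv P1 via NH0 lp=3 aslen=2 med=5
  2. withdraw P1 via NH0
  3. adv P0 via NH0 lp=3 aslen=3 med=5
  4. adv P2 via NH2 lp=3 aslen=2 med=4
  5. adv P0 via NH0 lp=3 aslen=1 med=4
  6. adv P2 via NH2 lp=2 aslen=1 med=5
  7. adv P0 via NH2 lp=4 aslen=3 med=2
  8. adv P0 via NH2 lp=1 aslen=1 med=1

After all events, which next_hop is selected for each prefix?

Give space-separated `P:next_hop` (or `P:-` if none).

Op 1: best P0=- P1=NH0 P2=-
Op 2: best P0=- P1=- P2=-
Op 3: best P0=NH0 P1=- P2=-
Op 4: best P0=NH0 P1=- P2=NH2
Op 5: best P0=NH0 P1=- P2=NH2
Op 6: best P0=NH0 P1=- P2=NH2
Op 7: best P0=NH2 P1=- P2=NH2
Op 8: best P0=NH0 P1=- P2=NH2

Answer: P0:NH0 P1:- P2:NH2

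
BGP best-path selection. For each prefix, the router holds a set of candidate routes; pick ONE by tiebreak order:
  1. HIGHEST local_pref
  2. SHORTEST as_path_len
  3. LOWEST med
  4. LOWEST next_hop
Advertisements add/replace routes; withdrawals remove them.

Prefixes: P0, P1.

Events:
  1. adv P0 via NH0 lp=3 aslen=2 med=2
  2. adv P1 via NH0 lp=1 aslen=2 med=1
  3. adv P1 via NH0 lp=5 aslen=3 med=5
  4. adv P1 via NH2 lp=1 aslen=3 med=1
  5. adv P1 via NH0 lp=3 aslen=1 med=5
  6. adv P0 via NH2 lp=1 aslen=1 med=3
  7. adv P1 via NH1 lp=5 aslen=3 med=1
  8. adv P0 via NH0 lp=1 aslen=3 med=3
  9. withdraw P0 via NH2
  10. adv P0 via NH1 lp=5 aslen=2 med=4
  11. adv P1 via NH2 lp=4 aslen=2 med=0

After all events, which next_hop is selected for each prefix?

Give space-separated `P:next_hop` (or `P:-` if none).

Op 1: best P0=NH0 P1=-
Op 2: best P0=NH0 P1=NH0
Op 3: best P0=NH0 P1=NH0
Op 4: best P0=NH0 P1=NH0
Op 5: best P0=NH0 P1=NH0
Op 6: best P0=NH0 P1=NH0
Op 7: best P0=NH0 P1=NH1
Op 8: best P0=NH2 P1=NH1
Op 9: best P0=NH0 P1=NH1
Op 10: best P0=NH1 P1=NH1
Op 11: best P0=NH1 P1=NH1

Answer: P0:NH1 P1:NH1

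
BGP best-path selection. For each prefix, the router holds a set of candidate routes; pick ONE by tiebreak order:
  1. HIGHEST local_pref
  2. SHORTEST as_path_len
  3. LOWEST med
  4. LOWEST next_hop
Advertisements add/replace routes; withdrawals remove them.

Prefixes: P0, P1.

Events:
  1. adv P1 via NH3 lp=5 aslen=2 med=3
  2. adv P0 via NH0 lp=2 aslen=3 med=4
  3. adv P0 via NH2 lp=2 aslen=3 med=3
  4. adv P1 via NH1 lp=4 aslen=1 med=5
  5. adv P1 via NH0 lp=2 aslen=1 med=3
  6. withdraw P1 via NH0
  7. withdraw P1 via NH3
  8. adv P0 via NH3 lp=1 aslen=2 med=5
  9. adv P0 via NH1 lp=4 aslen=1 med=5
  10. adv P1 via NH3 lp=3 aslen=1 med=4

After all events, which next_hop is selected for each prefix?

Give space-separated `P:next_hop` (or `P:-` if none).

Answer: P0:NH1 P1:NH1

Derivation:
Op 1: best P0=- P1=NH3
Op 2: best P0=NH0 P1=NH3
Op 3: best P0=NH2 P1=NH3
Op 4: best P0=NH2 P1=NH3
Op 5: best P0=NH2 P1=NH3
Op 6: best P0=NH2 P1=NH3
Op 7: best P0=NH2 P1=NH1
Op 8: best P0=NH2 P1=NH1
Op 9: best P0=NH1 P1=NH1
Op 10: best P0=NH1 P1=NH1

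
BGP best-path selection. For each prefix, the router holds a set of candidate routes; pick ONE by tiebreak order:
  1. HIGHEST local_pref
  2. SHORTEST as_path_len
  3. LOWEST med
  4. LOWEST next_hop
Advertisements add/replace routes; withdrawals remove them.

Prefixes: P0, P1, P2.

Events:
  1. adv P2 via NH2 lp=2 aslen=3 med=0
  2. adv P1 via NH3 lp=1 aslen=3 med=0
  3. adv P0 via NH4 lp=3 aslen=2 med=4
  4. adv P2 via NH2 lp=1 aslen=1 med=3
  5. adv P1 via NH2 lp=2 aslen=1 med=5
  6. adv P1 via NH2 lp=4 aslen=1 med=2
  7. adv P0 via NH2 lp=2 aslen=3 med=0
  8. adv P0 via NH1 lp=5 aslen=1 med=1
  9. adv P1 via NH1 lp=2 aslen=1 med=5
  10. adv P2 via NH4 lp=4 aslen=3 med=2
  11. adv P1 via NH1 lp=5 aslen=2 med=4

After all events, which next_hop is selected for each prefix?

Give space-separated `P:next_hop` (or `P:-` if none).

Answer: P0:NH1 P1:NH1 P2:NH4

Derivation:
Op 1: best P0=- P1=- P2=NH2
Op 2: best P0=- P1=NH3 P2=NH2
Op 3: best P0=NH4 P1=NH3 P2=NH2
Op 4: best P0=NH4 P1=NH3 P2=NH2
Op 5: best P0=NH4 P1=NH2 P2=NH2
Op 6: best P0=NH4 P1=NH2 P2=NH2
Op 7: best P0=NH4 P1=NH2 P2=NH2
Op 8: best P0=NH1 P1=NH2 P2=NH2
Op 9: best P0=NH1 P1=NH2 P2=NH2
Op 10: best P0=NH1 P1=NH2 P2=NH4
Op 11: best P0=NH1 P1=NH1 P2=NH4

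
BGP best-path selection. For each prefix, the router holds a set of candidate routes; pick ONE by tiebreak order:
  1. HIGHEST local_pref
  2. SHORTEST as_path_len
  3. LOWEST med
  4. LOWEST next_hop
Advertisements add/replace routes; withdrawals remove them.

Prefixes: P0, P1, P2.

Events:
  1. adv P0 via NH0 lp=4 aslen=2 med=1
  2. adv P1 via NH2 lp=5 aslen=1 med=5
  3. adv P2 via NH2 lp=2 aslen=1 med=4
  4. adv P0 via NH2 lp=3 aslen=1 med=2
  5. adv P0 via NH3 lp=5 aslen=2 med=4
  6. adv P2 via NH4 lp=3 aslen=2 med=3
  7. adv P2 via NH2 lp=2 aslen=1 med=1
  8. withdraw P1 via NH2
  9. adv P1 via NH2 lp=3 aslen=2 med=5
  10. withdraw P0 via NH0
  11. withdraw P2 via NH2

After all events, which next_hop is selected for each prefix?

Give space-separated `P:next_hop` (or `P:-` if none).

Op 1: best P0=NH0 P1=- P2=-
Op 2: best P0=NH0 P1=NH2 P2=-
Op 3: best P0=NH0 P1=NH2 P2=NH2
Op 4: best P0=NH0 P1=NH2 P2=NH2
Op 5: best P0=NH3 P1=NH2 P2=NH2
Op 6: best P0=NH3 P1=NH2 P2=NH4
Op 7: best P0=NH3 P1=NH2 P2=NH4
Op 8: best P0=NH3 P1=- P2=NH4
Op 9: best P0=NH3 P1=NH2 P2=NH4
Op 10: best P0=NH3 P1=NH2 P2=NH4
Op 11: best P0=NH3 P1=NH2 P2=NH4

Answer: P0:NH3 P1:NH2 P2:NH4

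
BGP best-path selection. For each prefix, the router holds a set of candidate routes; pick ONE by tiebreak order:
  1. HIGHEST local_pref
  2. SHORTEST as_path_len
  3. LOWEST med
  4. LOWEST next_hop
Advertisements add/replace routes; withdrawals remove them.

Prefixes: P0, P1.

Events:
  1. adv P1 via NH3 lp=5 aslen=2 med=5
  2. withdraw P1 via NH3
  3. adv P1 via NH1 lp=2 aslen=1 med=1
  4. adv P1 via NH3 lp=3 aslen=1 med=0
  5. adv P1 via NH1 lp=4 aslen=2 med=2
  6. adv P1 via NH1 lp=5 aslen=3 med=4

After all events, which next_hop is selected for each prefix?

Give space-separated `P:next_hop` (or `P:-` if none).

Op 1: best P0=- P1=NH3
Op 2: best P0=- P1=-
Op 3: best P0=- P1=NH1
Op 4: best P0=- P1=NH3
Op 5: best P0=- P1=NH1
Op 6: best P0=- P1=NH1

Answer: P0:- P1:NH1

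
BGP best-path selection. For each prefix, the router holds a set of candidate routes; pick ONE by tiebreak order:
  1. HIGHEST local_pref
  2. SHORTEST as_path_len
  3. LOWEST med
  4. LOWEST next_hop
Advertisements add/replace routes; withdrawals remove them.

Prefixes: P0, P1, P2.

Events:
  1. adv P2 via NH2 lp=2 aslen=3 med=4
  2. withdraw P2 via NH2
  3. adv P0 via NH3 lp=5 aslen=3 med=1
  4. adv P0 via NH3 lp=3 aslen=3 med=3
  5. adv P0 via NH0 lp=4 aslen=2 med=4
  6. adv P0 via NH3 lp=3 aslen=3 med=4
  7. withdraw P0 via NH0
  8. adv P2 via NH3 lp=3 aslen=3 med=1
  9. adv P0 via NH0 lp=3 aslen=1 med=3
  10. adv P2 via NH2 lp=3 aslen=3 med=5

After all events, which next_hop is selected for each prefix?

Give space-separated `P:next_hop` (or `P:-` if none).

Answer: P0:NH0 P1:- P2:NH3

Derivation:
Op 1: best P0=- P1=- P2=NH2
Op 2: best P0=- P1=- P2=-
Op 3: best P0=NH3 P1=- P2=-
Op 4: best P0=NH3 P1=- P2=-
Op 5: best P0=NH0 P1=- P2=-
Op 6: best P0=NH0 P1=- P2=-
Op 7: best P0=NH3 P1=- P2=-
Op 8: best P0=NH3 P1=- P2=NH3
Op 9: best P0=NH0 P1=- P2=NH3
Op 10: best P0=NH0 P1=- P2=NH3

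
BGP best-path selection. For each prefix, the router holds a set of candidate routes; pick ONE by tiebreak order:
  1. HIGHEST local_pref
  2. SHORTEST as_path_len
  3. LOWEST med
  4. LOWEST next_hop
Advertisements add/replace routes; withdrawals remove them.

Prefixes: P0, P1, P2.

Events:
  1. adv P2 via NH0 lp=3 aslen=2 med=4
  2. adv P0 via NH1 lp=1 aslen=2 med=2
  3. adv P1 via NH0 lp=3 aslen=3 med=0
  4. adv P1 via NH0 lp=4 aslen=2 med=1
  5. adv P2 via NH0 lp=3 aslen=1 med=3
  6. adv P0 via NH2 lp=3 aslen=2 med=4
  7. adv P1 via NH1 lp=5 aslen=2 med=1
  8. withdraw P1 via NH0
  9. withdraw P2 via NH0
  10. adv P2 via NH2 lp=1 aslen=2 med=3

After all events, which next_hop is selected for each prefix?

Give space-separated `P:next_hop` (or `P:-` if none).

Answer: P0:NH2 P1:NH1 P2:NH2

Derivation:
Op 1: best P0=- P1=- P2=NH0
Op 2: best P0=NH1 P1=- P2=NH0
Op 3: best P0=NH1 P1=NH0 P2=NH0
Op 4: best P0=NH1 P1=NH0 P2=NH0
Op 5: best P0=NH1 P1=NH0 P2=NH0
Op 6: best P0=NH2 P1=NH0 P2=NH0
Op 7: best P0=NH2 P1=NH1 P2=NH0
Op 8: best P0=NH2 P1=NH1 P2=NH0
Op 9: best P0=NH2 P1=NH1 P2=-
Op 10: best P0=NH2 P1=NH1 P2=NH2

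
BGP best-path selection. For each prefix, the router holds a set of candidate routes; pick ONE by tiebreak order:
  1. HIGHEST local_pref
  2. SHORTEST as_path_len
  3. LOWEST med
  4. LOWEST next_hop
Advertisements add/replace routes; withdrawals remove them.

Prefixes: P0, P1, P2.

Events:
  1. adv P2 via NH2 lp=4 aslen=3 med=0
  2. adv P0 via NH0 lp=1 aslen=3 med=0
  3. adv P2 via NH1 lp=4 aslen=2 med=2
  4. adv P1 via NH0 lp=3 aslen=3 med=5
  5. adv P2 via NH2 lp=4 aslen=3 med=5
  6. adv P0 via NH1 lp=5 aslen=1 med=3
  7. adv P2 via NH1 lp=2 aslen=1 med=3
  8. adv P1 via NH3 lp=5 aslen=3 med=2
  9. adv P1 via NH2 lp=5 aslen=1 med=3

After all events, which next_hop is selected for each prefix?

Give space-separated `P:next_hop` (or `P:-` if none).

Answer: P0:NH1 P1:NH2 P2:NH2

Derivation:
Op 1: best P0=- P1=- P2=NH2
Op 2: best P0=NH0 P1=- P2=NH2
Op 3: best P0=NH0 P1=- P2=NH1
Op 4: best P0=NH0 P1=NH0 P2=NH1
Op 5: best P0=NH0 P1=NH0 P2=NH1
Op 6: best P0=NH1 P1=NH0 P2=NH1
Op 7: best P0=NH1 P1=NH0 P2=NH2
Op 8: best P0=NH1 P1=NH3 P2=NH2
Op 9: best P0=NH1 P1=NH2 P2=NH2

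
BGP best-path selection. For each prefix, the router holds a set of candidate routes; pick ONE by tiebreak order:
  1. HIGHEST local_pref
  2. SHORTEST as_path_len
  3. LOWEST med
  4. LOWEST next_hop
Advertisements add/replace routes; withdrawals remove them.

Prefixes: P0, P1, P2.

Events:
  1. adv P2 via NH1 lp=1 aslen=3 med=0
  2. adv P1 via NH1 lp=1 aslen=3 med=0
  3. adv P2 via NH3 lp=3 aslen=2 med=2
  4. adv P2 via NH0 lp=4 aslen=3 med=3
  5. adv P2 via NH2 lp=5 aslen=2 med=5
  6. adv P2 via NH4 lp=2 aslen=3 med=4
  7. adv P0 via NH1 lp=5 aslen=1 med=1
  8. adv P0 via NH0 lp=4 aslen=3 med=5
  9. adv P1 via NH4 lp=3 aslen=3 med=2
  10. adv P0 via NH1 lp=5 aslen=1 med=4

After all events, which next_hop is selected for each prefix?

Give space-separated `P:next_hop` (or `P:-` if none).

Op 1: best P0=- P1=- P2=NH1
Op 2: best P0=- P1=NH1 P2=NH1
Op 3: best P0=- P1=NH1 P2=NH3
Op 4: best P0=- P1=NH1 P2=NH0
Op 5: best P0=- P1=NH1 P2=NH2
Op 6: best P0=- P1=NH1 P2=NH2
Op 7: best P0=NH1 P1=NH1 P2=NH2
Op 8: best P0=NH1 P1=NH1 P2=NH2
Op 9: best P0=NH1 P1=NH4 P2=NH2
Op 10: best P0=NH1 P1=NH4 P2=NH2

Answer: P0:NH1 P1:NH4 P2:NH2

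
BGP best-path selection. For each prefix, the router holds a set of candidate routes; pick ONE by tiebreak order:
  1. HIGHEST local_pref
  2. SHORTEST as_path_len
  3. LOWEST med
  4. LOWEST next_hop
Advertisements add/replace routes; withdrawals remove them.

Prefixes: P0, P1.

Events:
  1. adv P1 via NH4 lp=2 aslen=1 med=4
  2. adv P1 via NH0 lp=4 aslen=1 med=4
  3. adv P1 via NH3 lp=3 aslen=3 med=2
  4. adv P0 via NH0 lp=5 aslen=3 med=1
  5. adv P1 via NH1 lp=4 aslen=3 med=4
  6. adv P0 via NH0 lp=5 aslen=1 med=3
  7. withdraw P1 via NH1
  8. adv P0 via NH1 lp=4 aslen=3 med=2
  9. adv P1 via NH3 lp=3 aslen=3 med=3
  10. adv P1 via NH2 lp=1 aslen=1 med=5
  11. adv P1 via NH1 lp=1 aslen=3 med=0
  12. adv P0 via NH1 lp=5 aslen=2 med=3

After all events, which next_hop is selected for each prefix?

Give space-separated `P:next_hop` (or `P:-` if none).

Answer: P0:NH0 P1:NH0

Derivation:
Op 1: best P0=- P1=NH4
Op 2: best P0=- P1=NH0
Op 3: best P0=- P1=NH0
Op 4: best P0=NH0 P1=NH0
Op 5: best P0=NH0 P1=NH0
Op 6: best P0=NH0 P1=NH0
Op 7: best P0=NH0 P1=NH0
Op 8: best P0=NH0 P1=NH0
Op 9: best P0=NH0 P1=NH0
Op 10: best P0=NH0 P1=NH0
Op 11: best P0=NH0 P1=NH0
Op 12: best P0=NH0 P1=NH0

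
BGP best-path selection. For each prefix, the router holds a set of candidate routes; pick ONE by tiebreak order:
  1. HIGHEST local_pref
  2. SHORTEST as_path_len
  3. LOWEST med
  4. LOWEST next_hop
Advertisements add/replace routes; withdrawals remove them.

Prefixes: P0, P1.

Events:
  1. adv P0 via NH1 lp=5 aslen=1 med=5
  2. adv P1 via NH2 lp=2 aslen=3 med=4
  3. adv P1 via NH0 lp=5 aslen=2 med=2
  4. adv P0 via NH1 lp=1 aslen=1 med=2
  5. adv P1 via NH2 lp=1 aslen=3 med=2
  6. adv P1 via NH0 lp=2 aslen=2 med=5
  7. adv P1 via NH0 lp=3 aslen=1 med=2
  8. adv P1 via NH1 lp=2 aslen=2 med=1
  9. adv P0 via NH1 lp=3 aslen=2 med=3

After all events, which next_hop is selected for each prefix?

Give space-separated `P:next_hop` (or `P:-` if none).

Op 1: best P0=NH1 P1=-
Op 2: best P0=NH1 P1=NH2
Op 3: best P0=NH1 P1=NH0
Op 4: best P0=NH1 P1=NH0
Op 5: best P0=NH1 P1=NH0
Op 6: best P0=NH1 P1=NH0
Op 7: best P0=NH1 P1=NH0
Op 8: best P0=NH1 P1=NH0
Op 9: best P0=NH1 P1=NH0

Answer: P0:NH1 P1:NH0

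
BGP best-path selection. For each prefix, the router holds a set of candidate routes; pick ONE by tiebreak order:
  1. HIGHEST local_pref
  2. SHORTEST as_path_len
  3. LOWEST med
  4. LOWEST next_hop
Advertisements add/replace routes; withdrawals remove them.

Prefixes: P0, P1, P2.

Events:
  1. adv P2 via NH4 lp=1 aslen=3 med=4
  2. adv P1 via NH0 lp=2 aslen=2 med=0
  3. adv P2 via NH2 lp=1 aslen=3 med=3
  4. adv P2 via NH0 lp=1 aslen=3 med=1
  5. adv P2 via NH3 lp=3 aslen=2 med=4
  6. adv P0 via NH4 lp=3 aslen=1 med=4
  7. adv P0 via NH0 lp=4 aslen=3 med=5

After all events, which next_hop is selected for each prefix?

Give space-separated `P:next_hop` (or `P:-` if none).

Answer: P0:NH0 P1:NH0 P2:NH3

Derivation:
Op 1: best P0=- P1=- P2=NH4
Op 2: best P0=- P1=NH0 P2=NH4
Op 3: best P0=- P1=NH0 P2=NH2
Op 4: best P0=- P1=NH0 P2=NH0
Op 5: best P0=- P1=NH0 P2=NH3
Op 6: best P0=NH4 P1=NH0 P2=NH3
Op 7: best P0=NH0 P1=NH0 P2=NH3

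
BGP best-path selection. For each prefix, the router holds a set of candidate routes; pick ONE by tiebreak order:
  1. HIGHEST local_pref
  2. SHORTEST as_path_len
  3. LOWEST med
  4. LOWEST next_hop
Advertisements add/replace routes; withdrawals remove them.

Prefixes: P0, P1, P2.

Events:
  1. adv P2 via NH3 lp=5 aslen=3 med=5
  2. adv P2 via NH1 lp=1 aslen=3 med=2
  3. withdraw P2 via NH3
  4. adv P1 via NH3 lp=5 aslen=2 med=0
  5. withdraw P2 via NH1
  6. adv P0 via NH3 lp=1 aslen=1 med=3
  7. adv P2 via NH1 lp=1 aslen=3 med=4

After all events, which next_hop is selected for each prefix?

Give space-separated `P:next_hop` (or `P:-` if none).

Op 1: best P0=- P1=- P2=NH3
Op 2: best P0=- P1=- P2=NH3
Op 3: best P0=- P1=- P2=NH1
Op 4: best P0=- P1=NH3 P2=NH1
Op 5: best P0=- P1=NH3 P2=-
Op 6: best P0=NH3 P1=NH3 P2=-
Op 7: best P0=NH3 P1=NH3 P2=NH1

Answer: P0:NH3 P1:NH3 P2:NH1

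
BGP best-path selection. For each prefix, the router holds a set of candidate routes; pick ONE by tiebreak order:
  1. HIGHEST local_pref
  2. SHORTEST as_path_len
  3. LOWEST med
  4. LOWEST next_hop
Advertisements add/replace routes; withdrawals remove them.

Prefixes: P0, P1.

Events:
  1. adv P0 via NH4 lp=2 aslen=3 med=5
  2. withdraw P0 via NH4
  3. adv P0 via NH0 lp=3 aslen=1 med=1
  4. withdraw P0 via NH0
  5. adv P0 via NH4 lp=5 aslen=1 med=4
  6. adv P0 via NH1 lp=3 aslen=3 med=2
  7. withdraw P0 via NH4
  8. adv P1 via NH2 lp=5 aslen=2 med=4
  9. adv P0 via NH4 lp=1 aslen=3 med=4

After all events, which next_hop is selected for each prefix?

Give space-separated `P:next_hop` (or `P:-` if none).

Op 1: best P0=NH4 P1=-
Op 2: best P0=- P1=-
Op 3: best P0=NH0 P1=-
Op 4: best P0=- P1=-
Op 5: best P0=NH4 P1=-
Op 6: best P0=NH4 P1=-
Op 7: best P0=NH1 P1=-
Op 8: best P0=NH1 P1=NH2
Op 9: best P0=NH1 P1=NH2

Answer: P0:NH1 P1:NH2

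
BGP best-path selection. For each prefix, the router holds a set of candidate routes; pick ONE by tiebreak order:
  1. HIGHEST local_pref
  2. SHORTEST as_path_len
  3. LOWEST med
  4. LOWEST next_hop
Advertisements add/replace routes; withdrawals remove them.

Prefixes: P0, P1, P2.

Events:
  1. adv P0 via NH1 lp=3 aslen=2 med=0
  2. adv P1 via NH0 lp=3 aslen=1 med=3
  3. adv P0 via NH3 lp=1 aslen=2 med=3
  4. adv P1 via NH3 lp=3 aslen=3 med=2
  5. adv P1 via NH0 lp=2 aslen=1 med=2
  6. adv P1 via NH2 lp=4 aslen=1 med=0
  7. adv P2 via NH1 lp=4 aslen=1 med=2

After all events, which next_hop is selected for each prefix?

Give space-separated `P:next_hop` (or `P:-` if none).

Op 1: best P0=NH1 P1=- P2=-
Op 2: best P0=NH1 P1=NH0 P2=-
Op 3: best P0=NH1 P1=NH0 P2=-
Op 4: best P0=NH1 P1=NH0 P2=-
Op 5: best P0=NH1 P1=NH3 P2=-
Op 6: best P0=NH1 P1=NH2 P2=-
Op 7: best P0=NH1 P1=NH2 P2=NH1

Answer: P0:NH1 P1:NH2 P2:NH1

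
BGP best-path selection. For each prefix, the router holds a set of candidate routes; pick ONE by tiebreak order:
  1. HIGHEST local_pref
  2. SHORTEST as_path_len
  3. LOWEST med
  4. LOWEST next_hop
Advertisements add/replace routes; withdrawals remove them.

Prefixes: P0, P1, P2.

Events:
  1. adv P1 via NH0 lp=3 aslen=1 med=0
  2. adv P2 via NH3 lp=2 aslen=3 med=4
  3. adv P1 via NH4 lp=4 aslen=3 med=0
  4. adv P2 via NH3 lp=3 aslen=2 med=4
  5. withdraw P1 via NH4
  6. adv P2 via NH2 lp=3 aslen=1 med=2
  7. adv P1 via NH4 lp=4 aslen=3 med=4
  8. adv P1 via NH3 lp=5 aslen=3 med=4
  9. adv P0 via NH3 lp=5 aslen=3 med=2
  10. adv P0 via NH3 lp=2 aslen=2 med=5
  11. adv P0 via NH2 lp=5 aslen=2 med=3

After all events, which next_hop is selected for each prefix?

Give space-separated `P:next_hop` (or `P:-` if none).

Op 1: best P0=- P1=NH0 P2=-
Op 2: best P0=- P1=NH0 P2=NH3
Op 3: best P0=- P1=NH4 P2=NH3
Op 4: best P0=- P1=NH4 P2=NH3
Op 5: best P0=- P1=NH0 P2=NH3
Op 6: best P0=- P1=NH0 P2=NH2
Op 7: best P0=- P1=NH4 P2=NH2
Op 8: best P0=- P1=NH3 P2=NH2
Op 9: best P0=NH3 P1=NH3 P2=NH2
Op 10: best P0=NH3 P1=NH3 P2=NH2
Op 11: best P0=NH2 P1=NH3 P2=NH2

Answer: P0:NH2 P1:NH3 P2:NH2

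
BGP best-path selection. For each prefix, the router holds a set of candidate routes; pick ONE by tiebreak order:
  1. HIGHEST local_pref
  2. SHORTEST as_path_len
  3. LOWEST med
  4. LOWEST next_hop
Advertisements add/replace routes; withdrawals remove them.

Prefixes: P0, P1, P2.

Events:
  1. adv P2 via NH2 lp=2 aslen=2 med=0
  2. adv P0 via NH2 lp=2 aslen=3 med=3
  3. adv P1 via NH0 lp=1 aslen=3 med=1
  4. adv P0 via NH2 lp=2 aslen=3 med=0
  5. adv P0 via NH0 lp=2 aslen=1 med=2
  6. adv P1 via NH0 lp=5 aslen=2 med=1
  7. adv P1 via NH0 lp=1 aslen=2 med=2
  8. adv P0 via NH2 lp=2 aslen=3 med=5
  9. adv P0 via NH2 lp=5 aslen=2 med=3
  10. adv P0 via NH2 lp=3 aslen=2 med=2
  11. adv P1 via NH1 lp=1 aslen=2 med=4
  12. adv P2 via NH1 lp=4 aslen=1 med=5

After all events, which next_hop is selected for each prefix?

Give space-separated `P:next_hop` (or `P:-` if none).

Op 1: best P0=- P1=- P2=NH2
Op 2: best P0=NH2 P1=- P2=NH2
Op 3: best P0=NH2 P1=NH0 P2=NH2
Op 4: best P0=NH2 P1=NH0 P2=NH2
Op 5: best P0=NH0 P1=NH0 P2=NH2
Op 6: best P0=NH0 P1=NH0 P2=NH2
Op 7: best P0=NH0 P1=NH0 P2=NH2
Op 8: best P0=NH0 P1=NH0 P2=NH2
Op 9: best P0=NH2 P1=NH0 P2=NH2
Op 10: best P0=NH2 P1=NH0 P2=NH2
Op 11: best P0=NH2 P1=NH0 P2=NH2
Op 12: best P0=NH2 P1=NH0 P2=NH1

Answer: P0:NH2 P1:NH0 P2:NH1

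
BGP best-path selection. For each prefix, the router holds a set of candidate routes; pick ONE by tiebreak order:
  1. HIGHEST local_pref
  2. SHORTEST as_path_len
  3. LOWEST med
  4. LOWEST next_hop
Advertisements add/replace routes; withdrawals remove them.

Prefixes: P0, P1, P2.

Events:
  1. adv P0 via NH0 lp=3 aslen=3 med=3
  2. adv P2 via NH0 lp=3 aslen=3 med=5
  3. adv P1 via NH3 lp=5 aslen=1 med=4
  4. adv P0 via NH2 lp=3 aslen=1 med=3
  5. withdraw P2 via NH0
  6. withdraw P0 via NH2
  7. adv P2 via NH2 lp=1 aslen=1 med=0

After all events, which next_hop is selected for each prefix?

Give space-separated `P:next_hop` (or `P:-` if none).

Answer: P0:NH0 P1:NH3 P2:NH2

Derivation:
Op 1: best P0=NH0 P1=- P2=-
Op 2: best P0=NH0 P1=- P2=NH0
Op 3: best P0=NH0 P1=NH3 P2=NH0
Op 4: best P0=NH2 P1=NH3 P2=NH0
Op 5: best P0=NH2 P1=NH3 P2=-
Op 6: best P0=NH0 P1=NH3 P2=-
Op 7: best P0=NH0 P1=NH3 P2=NH2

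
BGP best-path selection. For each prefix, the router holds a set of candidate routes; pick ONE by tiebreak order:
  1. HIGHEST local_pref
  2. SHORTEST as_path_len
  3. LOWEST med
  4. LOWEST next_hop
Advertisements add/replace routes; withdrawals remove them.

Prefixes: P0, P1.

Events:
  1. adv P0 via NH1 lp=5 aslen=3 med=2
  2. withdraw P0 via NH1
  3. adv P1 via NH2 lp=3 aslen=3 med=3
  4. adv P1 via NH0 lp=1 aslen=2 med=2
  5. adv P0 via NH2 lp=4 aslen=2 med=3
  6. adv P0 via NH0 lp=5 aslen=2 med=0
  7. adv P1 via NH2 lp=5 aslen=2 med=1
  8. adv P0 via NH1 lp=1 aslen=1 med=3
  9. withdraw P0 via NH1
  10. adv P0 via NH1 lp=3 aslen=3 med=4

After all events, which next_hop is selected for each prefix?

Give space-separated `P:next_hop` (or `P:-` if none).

Op 1: best P0=NH1 P1=-
Op 2: best P0=- P1=-
Op 3: best P0=- P1=NH2
Op 4: best P0=- P1=NH2
Op 5: best P0=NH2 P1=NH2
Op 6: best P0=NH0 P1=NH2
Op 7: best P0=NH0 P1=NH2
Op 8: best P0=NH0 P1=NH2
Op 9: best P0=NH0 P1=NH2
Op 10: best P0=NH0 P1=NH2

Answer: P0:NH0 P1:NH2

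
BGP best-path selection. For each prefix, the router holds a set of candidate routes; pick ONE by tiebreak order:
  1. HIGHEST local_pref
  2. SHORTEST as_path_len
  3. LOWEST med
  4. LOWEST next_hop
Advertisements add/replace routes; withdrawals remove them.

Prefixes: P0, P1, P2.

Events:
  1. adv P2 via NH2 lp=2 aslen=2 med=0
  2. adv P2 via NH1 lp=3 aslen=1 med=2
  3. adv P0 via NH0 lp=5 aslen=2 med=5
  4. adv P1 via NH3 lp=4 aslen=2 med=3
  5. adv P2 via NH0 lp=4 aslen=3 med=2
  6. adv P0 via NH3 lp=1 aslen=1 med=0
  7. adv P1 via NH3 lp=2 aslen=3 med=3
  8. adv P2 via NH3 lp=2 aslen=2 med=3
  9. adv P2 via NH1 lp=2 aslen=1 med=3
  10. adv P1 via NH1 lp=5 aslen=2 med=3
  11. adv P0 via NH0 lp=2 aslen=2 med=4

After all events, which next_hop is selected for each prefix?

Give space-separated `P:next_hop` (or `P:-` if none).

Answer: P0:NH0 P1:NH1 P2:NH0

Derivation:
Op 1: best P0=- P1=- P2=NH2
Op 2: best P0=- P1=- P2=NH1
Op 3: best P0=NH0 P1=- P2=NH1
Op 4: best P0=NH0 P1=NH3 P2=NH1
Op 5: best P0=NH0 P1=NH3 P2=NH0
Op 6: best P0=NH0 P1=NH3 P2=NH0
Op 7: best P0=NH0 P1=NH3 P2=NH0
Op 8: best P0=NH0 P1=NH3 P2=NH0
Op 9: best P0=NH0 P1=NH3 P2=NH0
Op 10: best P0=NH0 P1=NH1 P2=NH0
Op 11: best P0=NH0 P1=NH1 P2=NH0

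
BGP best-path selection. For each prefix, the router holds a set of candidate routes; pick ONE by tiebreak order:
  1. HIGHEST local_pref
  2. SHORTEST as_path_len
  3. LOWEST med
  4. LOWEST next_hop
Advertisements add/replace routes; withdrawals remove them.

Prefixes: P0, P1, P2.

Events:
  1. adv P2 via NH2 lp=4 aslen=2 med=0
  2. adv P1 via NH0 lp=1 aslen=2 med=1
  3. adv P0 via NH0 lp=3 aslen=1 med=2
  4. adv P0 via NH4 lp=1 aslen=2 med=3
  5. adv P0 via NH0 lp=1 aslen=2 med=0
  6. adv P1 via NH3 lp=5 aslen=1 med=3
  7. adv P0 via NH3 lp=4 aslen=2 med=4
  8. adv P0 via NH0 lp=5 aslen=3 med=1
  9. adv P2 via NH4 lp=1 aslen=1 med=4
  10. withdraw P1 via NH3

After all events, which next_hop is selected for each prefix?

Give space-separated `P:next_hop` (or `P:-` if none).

Op 1: best P0=- P1=- P2=NH2
Op 2: best P0=- P1=NH0 P2=NH2
Op 3: best P0=NH0 P1=NH0 P2=NH2
Op 4: best P0=NH0 P1=NH0 P2=NH2
Op 5: best P0=NH0 P1=NH0 P2=NH2
Op 6: best P0=NH0 P1=NH3 P2=NH2
Op 7: best P0=NH3 P1=NH3 P2=NH2
Op 8: best P0=NH0 P1=NH3 P2=NH2
Op 9: best P0=NH0 P1=NH3 P2=NH2
Op 10: best P0=NH0 P1=NH0 P2=NH2

Answer: P0:NH0 P1:NH0 P2:NH2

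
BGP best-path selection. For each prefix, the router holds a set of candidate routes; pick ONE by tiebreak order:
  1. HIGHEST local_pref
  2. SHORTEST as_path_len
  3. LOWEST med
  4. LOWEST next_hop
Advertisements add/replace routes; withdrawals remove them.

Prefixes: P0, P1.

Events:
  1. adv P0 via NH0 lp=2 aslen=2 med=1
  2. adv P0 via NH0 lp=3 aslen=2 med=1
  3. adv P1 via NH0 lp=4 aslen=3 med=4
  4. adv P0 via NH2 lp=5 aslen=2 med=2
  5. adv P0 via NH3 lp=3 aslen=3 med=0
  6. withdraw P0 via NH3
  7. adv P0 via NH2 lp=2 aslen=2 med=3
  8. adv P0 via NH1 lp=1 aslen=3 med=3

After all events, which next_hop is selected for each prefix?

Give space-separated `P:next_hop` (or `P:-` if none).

Answer: P0:NH0 P1:NH0

Derivation:
Op 1: best P0=NH0 P1=-
Op 2: best P0=NH0 P1=-
Op 3: best P0=NH0 P1=NH0
Op 4: best P0=NH2 P1=NH0
Op 5: best P0=NH2 P1=NH0
Op 6: best P0=NH2 P1=NH0
Op 7: best P0=NH0 P1=NH0
Op 8: best P0=NH0 P1=NH0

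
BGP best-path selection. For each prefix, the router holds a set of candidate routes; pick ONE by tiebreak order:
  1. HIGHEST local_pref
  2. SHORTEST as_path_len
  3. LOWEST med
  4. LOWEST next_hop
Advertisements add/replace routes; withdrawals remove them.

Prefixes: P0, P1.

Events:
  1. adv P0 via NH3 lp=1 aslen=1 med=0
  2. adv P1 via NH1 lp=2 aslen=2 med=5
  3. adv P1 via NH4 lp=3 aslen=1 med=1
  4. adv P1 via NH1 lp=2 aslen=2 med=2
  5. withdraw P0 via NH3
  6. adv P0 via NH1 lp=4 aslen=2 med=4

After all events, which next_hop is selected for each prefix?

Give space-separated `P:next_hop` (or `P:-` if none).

Answer: P0:NH1 P1:NH4

Derivation:
Op 1: best P0=NH3 P1=-
Op 2: best P0=NH3 P1=NH1
Op 3: best P0=NH3 P1=NH4
Op 4: best P0=NH3 P1=NH4
Op 5: best P0=- P1=NH4
Op 6: best P0=NH1 P1=NH4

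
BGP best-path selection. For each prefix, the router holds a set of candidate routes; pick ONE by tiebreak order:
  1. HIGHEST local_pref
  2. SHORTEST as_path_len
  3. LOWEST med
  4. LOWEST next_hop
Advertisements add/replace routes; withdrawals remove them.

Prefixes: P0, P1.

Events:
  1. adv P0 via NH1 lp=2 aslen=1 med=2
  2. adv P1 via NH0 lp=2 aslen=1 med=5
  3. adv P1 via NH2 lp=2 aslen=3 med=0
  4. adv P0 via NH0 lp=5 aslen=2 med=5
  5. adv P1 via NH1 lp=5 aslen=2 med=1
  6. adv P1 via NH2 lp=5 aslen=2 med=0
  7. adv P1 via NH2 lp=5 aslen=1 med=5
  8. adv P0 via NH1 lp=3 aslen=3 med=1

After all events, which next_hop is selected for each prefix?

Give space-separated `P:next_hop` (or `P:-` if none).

Op 1: best P0=NH1 P1=-
Op 2: best P0=NH1 P1=NH0
Op 3: best P0=NH1 P1=NH0
Op 4: best P0=NH0 P1=NH0
Op 5: best P0=NH0 P1=NH1
Op 6: best P0=NH0 P1=NH2
Op 7: best P0=NH0 P1=NH2
Op 8: best P0=NH0 P1=NH2

Answer: P0:NH0 P1:NH2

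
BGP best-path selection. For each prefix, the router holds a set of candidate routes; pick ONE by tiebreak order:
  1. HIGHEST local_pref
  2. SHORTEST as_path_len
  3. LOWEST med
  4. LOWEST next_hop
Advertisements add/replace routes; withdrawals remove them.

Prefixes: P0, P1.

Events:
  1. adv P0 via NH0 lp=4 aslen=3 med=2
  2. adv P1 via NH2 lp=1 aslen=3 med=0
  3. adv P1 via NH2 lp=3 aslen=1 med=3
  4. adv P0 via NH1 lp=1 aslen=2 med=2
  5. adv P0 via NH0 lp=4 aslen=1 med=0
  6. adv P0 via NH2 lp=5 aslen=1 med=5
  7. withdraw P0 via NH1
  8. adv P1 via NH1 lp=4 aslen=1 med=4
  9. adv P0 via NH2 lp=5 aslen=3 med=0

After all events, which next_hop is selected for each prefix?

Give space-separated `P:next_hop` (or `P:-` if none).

Op 1: best P0=NH0 P1=-
Op 2: best P0=NH0 P1=NH2
Op 3: best P0=NH0 P1=NH2
Op 4: best P0=NH0 P1=NH2
Op 5: best P0=NH0 P1=NH2
Op 6: best P0=NH2 P1=NH2
Op 7: best P0=NH2 P1=NH2
Op 8: best P0=NH2 P1=NH1
Op 9: best P0=NH2 P1=NH1

Answer: P0:NH2 P1:NH1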